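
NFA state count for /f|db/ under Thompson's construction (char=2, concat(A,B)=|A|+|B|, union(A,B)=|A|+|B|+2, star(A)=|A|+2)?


Syntax tree has 3 char leaf(s), 1 union(s), 0 star(s)
chars contribute 3×2 = 6; each union adds +2; each star adds +2
Total: 6 + 2 + 0 = 8 states


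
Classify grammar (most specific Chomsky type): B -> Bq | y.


Left-linear: every RHS is a terminal or one nonterminal followed by a terminal
Classification: Type 3 (Regular)


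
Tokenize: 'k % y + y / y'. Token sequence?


Scan left to right, longest-match per lexeme
Tokens: ID(k), OP(%), ID(y), OP(+), ID(y), OP(/), ID(y)


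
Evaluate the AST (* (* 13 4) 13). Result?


Evaluate inner: (* 13 4) = 52
Evaluate root: (* 52 13) = 676
Result: 676


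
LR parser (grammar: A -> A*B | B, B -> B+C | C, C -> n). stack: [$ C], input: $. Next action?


'C' (not preceded by B+) is the handle for B -> C
Action: reduce (B -> C)


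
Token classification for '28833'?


Pattern: digits only
Type: INTEGER_LITERAL


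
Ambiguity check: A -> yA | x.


right-linear, alternatives start with distinct terminals 'y' vs 'x': unique leftmost derivation
Unambiguous


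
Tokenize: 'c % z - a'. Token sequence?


Scan left to right, longest-match per lexeme
Tokens: ID(c), OP(%), ID(z), OP(-), ID(a)


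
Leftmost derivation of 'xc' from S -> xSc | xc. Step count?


Derivation: S => xc
Steps: 1


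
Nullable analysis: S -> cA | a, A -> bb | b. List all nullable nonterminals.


A nonterminal is nullable iff some alternative derives ε (directly, or every symbol in it is nullable)
Nullable: {}


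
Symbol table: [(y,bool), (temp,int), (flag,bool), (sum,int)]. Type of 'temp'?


Lookup 'temp' → type int


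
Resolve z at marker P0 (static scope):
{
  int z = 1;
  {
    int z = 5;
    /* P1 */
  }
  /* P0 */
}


z declared in the same block as P0
z = 1


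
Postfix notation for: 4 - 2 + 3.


Left to right (same or higher precedence on left)
Postfix: 4 2 - 3 +


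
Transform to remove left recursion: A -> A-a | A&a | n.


Left-recursive alternatives: A-a, A&a; non-recursive: n
Introduce A': A -> nA', A' -> -aA' | &aA' | ε


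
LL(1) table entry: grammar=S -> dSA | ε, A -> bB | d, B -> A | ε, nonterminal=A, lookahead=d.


For [A, d]: 'd' ∈ FIRST(d)
Entry: A -> d


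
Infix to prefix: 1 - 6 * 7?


'*' binds tighter: tree is (- 1 (* 6 7))
Prefix: - 1 * 6 7


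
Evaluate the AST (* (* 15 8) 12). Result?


Evaluate inner: (* 15 8) = 120
Evaluate root: (* 120 12) = 1440
Result: 1440


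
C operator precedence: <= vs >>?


'>>' is shift (level 8); '<=' is relational (level 7)
Higher level binds tighter
'>>' has higher precedence than '<='


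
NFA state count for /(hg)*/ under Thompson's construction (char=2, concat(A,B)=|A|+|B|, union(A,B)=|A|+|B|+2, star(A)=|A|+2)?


Syntax tree has 2 char leaf(s), 0 union(s), 1 star(s)
chars contribute 2×2 = 4; each union adds +2; each star adds +2
Total: 4 + 0 + 2 = 6 states


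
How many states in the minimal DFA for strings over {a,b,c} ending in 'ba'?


Track the longest suffix of input matching a prefix of 'ba': 3 classes (prefixes of length 0..2)
Minimal DFA: 3 states


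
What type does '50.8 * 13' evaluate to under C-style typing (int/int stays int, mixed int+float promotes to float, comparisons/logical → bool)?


Operand types: float * int
Rule: mixed int/float promotes to float; int/int stays int
Result type: float


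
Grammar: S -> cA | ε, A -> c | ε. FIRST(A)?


Per alternative of A: FIRST(c) = {c}; FIRST(ε) = {ε}
FIRST(A) = {c, ε}


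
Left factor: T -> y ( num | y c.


Common prefix: 'y'
Factored: T -> y T', T' -> ( num | c


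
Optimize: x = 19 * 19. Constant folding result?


19 * 19 = 361 at compile time
Optimized: x = 361


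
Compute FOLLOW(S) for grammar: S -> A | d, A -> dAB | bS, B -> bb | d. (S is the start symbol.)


$ ∈ FOLLOW(S). For each A -> αBβ: add FIRST(β)\{ε} to FOLLOW(B); if β nullable, add FOLLOW(A).
FOLLOW(S) = {$, b, d}


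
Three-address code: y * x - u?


Break into single-operator statements:
t1 = y * x
t2 = t1 - u


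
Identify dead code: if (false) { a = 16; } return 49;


condition is constant false, so the whole block is unreachable
Dead: 'if (false) { a = 16; }'


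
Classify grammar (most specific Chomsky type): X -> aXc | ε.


Single nonterminal LHS, but a^n c^n is not regular
Classification: Type 2 (Context-Free)


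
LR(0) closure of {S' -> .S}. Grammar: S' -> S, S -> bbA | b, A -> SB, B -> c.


Start: S' -> .S
For each item with dot before a nonterminal B, add B -> .γ for every B-production
Closure: [S' -> .S, S -> .bbA, S -> .b]


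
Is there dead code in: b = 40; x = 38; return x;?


b is assigned but never read
Dead: 'b = 40'


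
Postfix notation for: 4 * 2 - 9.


Left to right (same or higher precedence on left)
Postfix: 4 2 * 9 -


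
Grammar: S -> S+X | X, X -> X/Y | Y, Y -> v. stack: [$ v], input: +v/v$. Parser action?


'v' on top is the handle for Y -> v
Action: reduce (Y -> v)


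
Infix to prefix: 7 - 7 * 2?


'*' binds tighter: tree is (- 7 (* 7 2))
Prefix: - 7 * 7 2


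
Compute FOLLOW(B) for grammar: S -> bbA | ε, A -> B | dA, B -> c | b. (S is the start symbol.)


$ ∈ FOLLOW(S). For each A -> αBβ: add FIRST(β)\{ε} to FOLLOW(B); if β nullable, add FOLLOW(A).
FOLLOW(B) = {$}


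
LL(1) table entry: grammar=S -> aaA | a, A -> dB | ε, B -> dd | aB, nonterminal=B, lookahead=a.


For [B, a]: 'a' ∈ FIRST(aB)
Entry: B -> aB


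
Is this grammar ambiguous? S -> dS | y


right-linear, alternatives start with distinct terminals 'd' vs 'y': unique leftmost derivation
Unambiguous


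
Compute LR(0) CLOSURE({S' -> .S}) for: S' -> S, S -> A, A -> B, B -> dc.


Start: S' -> .S
For each item with dot before a nonterminal B, add B -> .γ for every B-production
Closure: [S' -> .S, S -> .A, A -> .B, B -> .dc]


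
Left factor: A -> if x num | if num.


Common prefix: 'if'
Factored: A -> if A', A' -> x num | num


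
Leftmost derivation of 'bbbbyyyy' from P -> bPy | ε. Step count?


Derivation: P => bPy => bbPyy => bbbPyyy => bbbbPyyyy => bbbbyyyy
Steps: 5


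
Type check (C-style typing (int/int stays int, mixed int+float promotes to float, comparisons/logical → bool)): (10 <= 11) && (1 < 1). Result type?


Operand types: bool && bool
Rule: logical operators take bool operands and yield bool
Result type: bool


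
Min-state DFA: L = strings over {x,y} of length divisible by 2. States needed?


Track length mod 2: states 0..1, accept at 0
Minimal DFA: 2 states


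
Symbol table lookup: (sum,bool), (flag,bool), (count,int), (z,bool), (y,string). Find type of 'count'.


Lookup 'count' → type int


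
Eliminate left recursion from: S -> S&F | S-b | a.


Left-recursive alternatives: S&F, S-b; non-recursive: a
Introduce S': S -> aS', S' -> &FS' | -bS' | ε


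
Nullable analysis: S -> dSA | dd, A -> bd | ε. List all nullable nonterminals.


A nonterminal is nullable iff some alternative derives ε (directly, or every symbol in it is nullable)
Nullable: {A}


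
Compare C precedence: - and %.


'%' is multiplicative (level 10); '-' is additive (level 9)
Higher level binds tighter
'%' has higher precedence than '-'


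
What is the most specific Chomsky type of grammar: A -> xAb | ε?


Single nonterminal LHS, but x^n b^n is not regular
Classification: Type 2 (Context-Free)


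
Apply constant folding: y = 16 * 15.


16 * 15 = 240 at compile time
Optimized: y = 240


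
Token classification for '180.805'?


Pattern: digits with a decimal point
Type: FLOAT_LITERAL


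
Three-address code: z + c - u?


Break into single-operator statements:
t1 = z + c
t2 = t1 - u


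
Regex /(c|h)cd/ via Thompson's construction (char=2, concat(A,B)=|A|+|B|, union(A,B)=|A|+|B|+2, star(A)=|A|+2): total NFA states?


Syntax tree has 4 char leaf(s), 1 union(s), 0 star(s)
chars contribute 4×2 = 8; each union adds +2; each star adds +2
Total: 8 + 2 + 0 = 10 states


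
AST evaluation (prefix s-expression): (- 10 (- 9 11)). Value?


Evaluate inner: (- 9 11) = -2
Evaluate root: (- 10 -2) = 12
Result: 12


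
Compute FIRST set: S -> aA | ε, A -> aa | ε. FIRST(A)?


Per alternative of A: FIRST(aa) = {a}; FIRST(ε) = {ε}
FIRST(A) = {a, ε}


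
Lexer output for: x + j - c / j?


Scan left to right, longest-match per lexeme
Tokens: ID(x), OP(+), ID(j), OP(-), ID(c), OP(/), ID(j)


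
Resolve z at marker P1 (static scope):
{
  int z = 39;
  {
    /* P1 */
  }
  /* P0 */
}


P1's block does not declare z; resolves to the enclosing declaration at depth 0
z = 39


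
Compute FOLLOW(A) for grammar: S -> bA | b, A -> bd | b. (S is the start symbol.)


$ ∈ FOLLOW(S). For each A -> αBβ: add FIRST(β)\{ε} to FOLLOW(B); if β nullable, add FOLLOW(A).
FOLLOW(A) = {$}


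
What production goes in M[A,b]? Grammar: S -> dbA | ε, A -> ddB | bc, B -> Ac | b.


For [A, b]: 'b' ∈ FIRST(bc)
Entry: A -> bc


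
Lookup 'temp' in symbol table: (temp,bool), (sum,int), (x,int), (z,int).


Lookup 'temp' → type bool


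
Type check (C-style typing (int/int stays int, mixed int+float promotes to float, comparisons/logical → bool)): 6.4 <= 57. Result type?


Operand types: float <= int
Rule: comparison yields bool
Result type: bool


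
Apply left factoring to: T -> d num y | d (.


Common prefix: 'd'
Factored: T -> d T', T' -> num y | (


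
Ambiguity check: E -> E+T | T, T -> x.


precedence layered via separate nonterminal T: deterministic
Unambiguous


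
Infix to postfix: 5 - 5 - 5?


Left to right (same or higher precedence on left)
Postfix: 5 5 - 5 -


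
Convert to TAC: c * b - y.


Break into single-operator statements:
t1 = c * b
t2 = t1 - y


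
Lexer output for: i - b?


Scan left to right, longest-match per lexeme
Tokens: ID(i), OP(-), ID(b)


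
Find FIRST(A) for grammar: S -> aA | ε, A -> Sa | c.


Per alternative of A: FIRST(Sa) = {a}; FIRST(c) = {c}
FIRST(A) = {a, c}


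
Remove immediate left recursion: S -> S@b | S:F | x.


Left-recursive alternatives: S@b, S:F; non-recursive: x
Introduce S': S -> xS', S' -> @bS' | :FS' | ε


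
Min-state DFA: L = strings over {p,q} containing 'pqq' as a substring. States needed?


KMP-style automaton: 3 progress states + 1 absorbing accept = 4
Minimal DFA: 4 states


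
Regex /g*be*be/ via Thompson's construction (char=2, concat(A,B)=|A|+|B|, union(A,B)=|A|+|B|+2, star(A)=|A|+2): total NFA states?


Syntax tree has 5 char leaf(s), 0 union(s), 2 star(s)
chars contribute 5×2 = 10; each union adds +2; each star adds +2
Total: 10 + 0 + 4 = 14 states


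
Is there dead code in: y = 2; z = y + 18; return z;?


y is read by z's definition; z is returned
No dead code


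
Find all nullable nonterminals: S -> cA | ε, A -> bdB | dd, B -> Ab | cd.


A nonterminal is nullable iff some alternative derives ε (directly, or every symbol in it is nullable)
Nullable: {S}


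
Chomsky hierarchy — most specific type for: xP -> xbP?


LHS has context (more than one symbol) and |LHS| ≤ |RHS|
Classification: Type 1 (Context-Sensitive)


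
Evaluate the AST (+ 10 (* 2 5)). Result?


Evaluate inner: (* 2 5) = 10
Evaluate root: (+ 10 10) = 20
Result: 20


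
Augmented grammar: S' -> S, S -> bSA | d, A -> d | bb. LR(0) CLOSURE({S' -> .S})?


Start: S' -> .S
For each item with dot before a nonterminal B, add B -> .γ for every B-production
Closure: [S' -> .S, S -> .bSA, S -> .d]


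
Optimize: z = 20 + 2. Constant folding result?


20 + 2 = 22 at compile time
Optimized: z = 22


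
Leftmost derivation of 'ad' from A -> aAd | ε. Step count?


Derivation: A => aAd => ad
Steps: 2


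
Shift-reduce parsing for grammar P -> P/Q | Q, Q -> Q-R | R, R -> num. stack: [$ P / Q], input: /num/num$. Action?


handle 'P/Q' on top; lookahead ∈ FOLLOW(P) = {/, $}
Action: reduce (P -> P/Q)


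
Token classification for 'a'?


Pattern: letter/underscore followed by alphanumerics, not a keyword
Type: IDENTIFIER


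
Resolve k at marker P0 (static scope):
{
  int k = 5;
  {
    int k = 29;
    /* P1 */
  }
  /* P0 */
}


k declared in the same block as P0
k = 5


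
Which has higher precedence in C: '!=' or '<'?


'<' is relational (level 7); '!=' is equality (level 6)
Higher level binds tighter
'<' has higher precedence than '!='


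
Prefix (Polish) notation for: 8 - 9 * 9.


'*' binds tighter: tree is (- 8 (* 9 9))
Prefix: - 8 * 9 9


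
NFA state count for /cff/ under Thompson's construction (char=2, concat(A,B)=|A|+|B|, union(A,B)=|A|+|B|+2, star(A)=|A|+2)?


Syntax tree has 3 char leaf(s), 0 union(s), 0 star(s)
chars contribute 3×2 = 6; each union adds +2; each star adds +2
Total: 6 + 0 + 0 = 6 states


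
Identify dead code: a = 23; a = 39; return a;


first assignment to a is overwritten before any read
Dead: 'a = 23'


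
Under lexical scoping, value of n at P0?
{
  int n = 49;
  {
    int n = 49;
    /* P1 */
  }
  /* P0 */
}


n declared in the same block as P0
n = 49


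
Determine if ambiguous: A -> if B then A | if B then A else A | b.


dangling else: 'if B then if B then b else b' parses two ways
Ambiguous


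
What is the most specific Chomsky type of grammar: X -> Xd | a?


Left-linear: every RHS is a terminal or one nonterminal followed by a terminal
Classification: Type 3 (Regular)


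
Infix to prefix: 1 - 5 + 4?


left-to-right (same/higher precedence on left): tree is (+ (- 1 5) 4)
Prefix: + - 1 5 4


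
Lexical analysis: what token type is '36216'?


Pattern: digits only
Type: INTEGER_LITERAL


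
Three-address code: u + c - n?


Break into single-operator statements:
t1 = u + c
t2 = t1 - n


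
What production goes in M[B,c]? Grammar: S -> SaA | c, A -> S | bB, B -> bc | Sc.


For [B, c]: 'c' ∈ FIRST(Sc)
Entry: B -> Sc


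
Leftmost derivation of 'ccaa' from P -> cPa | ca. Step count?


Derivation: P => cPa => ccaa
Steps: 2


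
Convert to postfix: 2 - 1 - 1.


Left to right (same or higher precedence on left)
Postfix: 2 1 - 1 -


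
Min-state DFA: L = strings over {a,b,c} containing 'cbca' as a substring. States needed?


KMP-style automaton: 4 progress states + 1 absorbing accept = 5
Minimal DFA: 5 states


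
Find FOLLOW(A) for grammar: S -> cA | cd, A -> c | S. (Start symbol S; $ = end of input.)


$ ∈ FOLLOW(S). For each A -> αBβ: add FIRST(β)\{ε} to FOLLOW(B); if β nullable, add FOLLOW(A).
FOLLOW(A) = {$}


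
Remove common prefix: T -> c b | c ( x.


Common prefix: 'c'
Factored: T -> c T', T' -> b | ( x


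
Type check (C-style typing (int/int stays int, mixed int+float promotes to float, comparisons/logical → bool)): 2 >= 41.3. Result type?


Operand types: int >= float
Rule: comparison yields bool
Result type: bool


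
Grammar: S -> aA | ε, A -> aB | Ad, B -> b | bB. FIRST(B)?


Per alternative of B: FIRST(b) = {b}; FIRST(bB) = {b}
FIRST(B) = {b}


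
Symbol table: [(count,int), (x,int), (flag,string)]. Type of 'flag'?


Lookup 'flag' → type string


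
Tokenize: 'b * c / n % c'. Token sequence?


Scan left to right, longest-match per lexeme
Tokens: ID(b), OP(*), ID(c), OP(/), ID(n), OP(%), ID(c)


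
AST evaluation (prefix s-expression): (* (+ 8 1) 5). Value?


Evaluate inner: (+ 8 1) = 9
Evaluate root: (* 9 5) = 45
Result: 45


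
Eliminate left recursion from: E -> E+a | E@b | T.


Left-recursive alternatives: E+a, E@b; non-recursive: T
Introduce E': E -> TE', E' -> +aE' | @bE' | ε


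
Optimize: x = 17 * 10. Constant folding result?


17 * 10 = 170 at compile time
Optimized: x = 170


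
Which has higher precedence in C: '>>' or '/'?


'/' is multiplicative (level 10); '>>' is shift (level 8)
Higher level binds tighter
'/' has higher precedence than '>>'


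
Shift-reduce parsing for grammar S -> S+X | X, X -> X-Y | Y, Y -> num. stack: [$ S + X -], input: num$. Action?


no handle; shift 'num'
Action: shift


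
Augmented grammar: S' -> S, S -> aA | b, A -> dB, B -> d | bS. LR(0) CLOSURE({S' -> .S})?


Start: S' -> .S
For each item with dot before a nonterminal B, add B -> .γ for every B-production
Closure: [S' -> .S, S -> .aA, S -> .b]


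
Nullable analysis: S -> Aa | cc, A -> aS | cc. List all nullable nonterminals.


A nonterminal is nullable iff some alternative derives ε (directly, or every symbol in it is nullable)
Nullable: {}


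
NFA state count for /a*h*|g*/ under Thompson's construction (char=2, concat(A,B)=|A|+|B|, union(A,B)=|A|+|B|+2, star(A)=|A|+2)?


Syntax tree has 3 char leaf(s), 1 union(s), 3 star(s)
chars contribute 3×2 = 6; each union adds +2; each star adds +2
Total: 6 + 2 + 6 = 14 states


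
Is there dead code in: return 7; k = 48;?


statement follows a return and is unreachable
Dead: 'k = 48'


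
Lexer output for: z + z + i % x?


Scan left to right, longest-match per lexeme
Tokens: ID(z), OP(+), ID(z), OP(+), ID(i), OP(%), ID(x)


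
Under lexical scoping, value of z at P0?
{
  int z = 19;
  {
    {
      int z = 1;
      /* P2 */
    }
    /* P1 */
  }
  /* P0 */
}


z declared in the same block as P0
z = 19


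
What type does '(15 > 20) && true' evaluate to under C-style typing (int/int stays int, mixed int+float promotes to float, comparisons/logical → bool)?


Operand types: bool && bool
Rule: logical operators take bool operands and yield bool
Result type: bool


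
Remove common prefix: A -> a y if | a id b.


Common prefix: 'a'
Factored: A -> a A', A' -> y if | id b


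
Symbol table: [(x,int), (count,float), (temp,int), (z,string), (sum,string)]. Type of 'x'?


Lookup 'x' → type int


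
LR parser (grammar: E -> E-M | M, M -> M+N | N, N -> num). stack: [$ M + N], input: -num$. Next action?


handle 'M+N' on top
Action: reduce (M -> M+N)


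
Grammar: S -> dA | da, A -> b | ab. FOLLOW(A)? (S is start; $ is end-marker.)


$ ∈ FOLLOW(S). For each A -> αBβ: add FIRST(β)\{ε} to FOLLOW(B); if β nullable, add FOLLOW(A).
FOLLOW(A) = {$}


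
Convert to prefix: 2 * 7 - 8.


left-to-right (same/higher precedence on left): tree is (- (* 2 7) 8)
Prefix: - * 2 7 8


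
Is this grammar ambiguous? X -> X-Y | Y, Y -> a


precedence layered via separate nonterminal Y: deterministic
Unambiguous


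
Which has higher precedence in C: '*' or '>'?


'*' is multiplicative (level 10); '>' is relational (level 7)
Higher level binds tighter
'*' has higher precedence than '>'


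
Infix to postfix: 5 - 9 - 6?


Left to right (same or higher precedence on left)
Postfix: 5 9 - 6 -


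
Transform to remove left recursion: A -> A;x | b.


Left-recursive alternatives: A;x; non-recursive: b
Introduce A': A -> bA', A' -> ;xA' | ε


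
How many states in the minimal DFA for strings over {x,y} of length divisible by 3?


Track length mod 3: states 0..2, accept at 0
Minimal DFA: 3 states


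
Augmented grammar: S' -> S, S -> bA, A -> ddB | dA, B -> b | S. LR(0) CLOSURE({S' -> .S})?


Start: S' -> .S
For each item with dot before a nonterminal B, add B -> .γ for every B-production
Closure: [S' -> .S, S -> .bA]


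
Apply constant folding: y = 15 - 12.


15 - 12 = 3 at compile time
Optimized: y = 3


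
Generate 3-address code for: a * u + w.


Break into single-operator statements:
t1 = a * u
t2 = t1 + w


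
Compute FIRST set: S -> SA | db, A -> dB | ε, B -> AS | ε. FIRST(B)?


Per alternative of B: FIRST(AS) = {d}; FIRST(ε) = {ε}
FIRST(B) = {d, ε}


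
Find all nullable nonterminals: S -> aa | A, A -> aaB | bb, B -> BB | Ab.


A nonterminal is nullable iff some alternative derives ε (directly, or every symbol in it is nullable)
Nullable: {}


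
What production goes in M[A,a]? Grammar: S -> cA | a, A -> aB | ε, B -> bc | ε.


For [A, a]: 'a' ∈ FIRST(aB)
Entry: A -> aB


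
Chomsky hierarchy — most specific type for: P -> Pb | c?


Left-linear: every RHS is a terminal or one nonterminal followed by a terminal
Classification: Type 3 (Regular)


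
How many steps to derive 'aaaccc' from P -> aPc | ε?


Derivation: P => aPc => aaPcc => aaaPccc => aaaccc
Steps: 4


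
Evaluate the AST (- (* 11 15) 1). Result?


Evaluate inner: (* 11 15) = 165
Evaluate root: (- 165 1) = 164
Result: 164


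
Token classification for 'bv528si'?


Pattern: letter/underscore followed by alphanumerics, not a keyword
Type: IDENTIFIER


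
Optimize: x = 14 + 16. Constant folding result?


14 + 16 = 30 at compile time
Optimized: x = 30


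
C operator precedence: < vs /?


'/' is multiplicative (level 10); '<' is relational (level 7)
Higher level binds tighter
'/' has higher precedence than '<'


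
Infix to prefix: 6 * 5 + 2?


left-to-right (same/higher precedence on left): tree is (+ (* 6 5) 2)
Prefix: + * 6 5 2


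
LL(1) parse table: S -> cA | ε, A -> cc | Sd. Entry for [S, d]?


For [S, d]: ε is nullable and 'd' ∈ FOLLOW(S)
Entry: S -> ε


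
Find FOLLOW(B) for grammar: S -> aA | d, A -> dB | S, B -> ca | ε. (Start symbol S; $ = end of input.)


$ ∈ FOLLOW(S). For each A -> αBβ: add FIRST(β)\{ε} to FOLLOW(B); if β nullable, add FOLLOW(A).
FOLLOW(B) = {$}


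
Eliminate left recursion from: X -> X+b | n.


Left-recursive alternatives: X+b; non-recursive: n
Introduce X': X -> nX', X' -> +bX' | ε


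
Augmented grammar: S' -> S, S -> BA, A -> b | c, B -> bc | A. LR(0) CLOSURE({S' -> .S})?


Start: S' -> .S
For each item with dot before a nonterminal B, add B -> .γ for every B-production
Closure: [S' -> .S, S -> .BA, B -> .bc, B -> .A, A -> .b, A -> .c]


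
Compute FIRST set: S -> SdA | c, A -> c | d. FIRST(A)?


Per alternative of A: FIRST(c) = {c}; FIRST(d) = {d}
FIRST(A) = {c, d}


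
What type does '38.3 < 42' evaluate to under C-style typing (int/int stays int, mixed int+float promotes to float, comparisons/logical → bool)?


Operand types: float < int
Rule: comparison yields bool
Result type: bool


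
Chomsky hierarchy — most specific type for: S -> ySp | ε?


Single nonterminal LHS, but y^n p^n is not regular
Classification: Type 2 (Context-Free)


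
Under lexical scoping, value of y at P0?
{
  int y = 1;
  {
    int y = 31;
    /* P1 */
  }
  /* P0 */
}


y declared in the same block as P0
y = 1


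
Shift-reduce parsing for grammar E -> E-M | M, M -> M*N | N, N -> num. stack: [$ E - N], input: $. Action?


'N' (not preceded by M*) is the handle for M -> N
Action: reduce (M -> N)


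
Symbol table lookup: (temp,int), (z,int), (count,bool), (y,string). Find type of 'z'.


Lookup 'z' → type int


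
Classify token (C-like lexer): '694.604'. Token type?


Pattern: digits with a decimal point
Type: FLOAT_LITERAL


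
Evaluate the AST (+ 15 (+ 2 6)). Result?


Evaluate inner: (+ 2 6) = 8
Evaluate root: (+ 15 8) = 23
Result: 23


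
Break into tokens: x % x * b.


Scan left to right, longest-match per lexeme
Tokens: ID(x), OP(%), ID(x), OP(*), ID(b)


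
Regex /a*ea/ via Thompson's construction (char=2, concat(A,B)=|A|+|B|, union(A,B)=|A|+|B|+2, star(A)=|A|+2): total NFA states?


Syntax tree has 3 char leaf(s), 0 union(s), 1 star(s)
chars contribute 3×2 = 6; each union adds +2; each star adds +2
Total: 6 + 0 + 2 = 8 states


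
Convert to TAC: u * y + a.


Break into single-operator statements:
t1 = u * y
t2 = t1 + a


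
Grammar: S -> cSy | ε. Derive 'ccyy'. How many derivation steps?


Derivation: S => cSy => ccSyy => ccyy
Steps: 3


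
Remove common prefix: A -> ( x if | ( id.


Common prefix: '('
Factored: A -> ( A', A' -> x if | id


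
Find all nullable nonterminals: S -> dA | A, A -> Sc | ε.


A nonterminal is nullable iff some alternative derives ε (directly, or every symbol in it is nullable)
Nullable: {A, S}


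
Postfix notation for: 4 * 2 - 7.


Left to right (same or higher precedence on left)
Postfix: 4 2 * 7 -


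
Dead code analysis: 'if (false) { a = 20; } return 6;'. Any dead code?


condition is constant false, so the whole block is unreachable
Dead: 'if (false) { a = 20; }'


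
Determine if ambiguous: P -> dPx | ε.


balanced d^n…x^n: each string has a unique parse
Unambiguous


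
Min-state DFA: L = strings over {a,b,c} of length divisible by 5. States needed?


Track length mod 5: states 0..4, accept at 0
Minimal DFA: 5 states


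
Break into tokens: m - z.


Scan left to right, longest-match per lexeme
Tokens: ID(m), OP(-), ID(z)


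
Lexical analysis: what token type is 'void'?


Pattern: reserved word
Type: KEYWORD


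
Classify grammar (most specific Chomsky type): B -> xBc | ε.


Single nonterminal LHS, but x^n c^n is not regular
Classification: Type 2 (Context-Free)


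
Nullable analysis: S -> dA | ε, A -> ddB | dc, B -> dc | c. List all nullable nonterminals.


A nonterminal is nullable iff some alternative derives ε (directly, or every symbol in it is nullable)
Nullable: {S}


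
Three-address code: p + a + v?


Break into single-operator statements:
t1 = p + a
t2 = t1 + v


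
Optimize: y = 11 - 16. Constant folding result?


11 - 16 = -5 at compile time
Optimized: y = -5


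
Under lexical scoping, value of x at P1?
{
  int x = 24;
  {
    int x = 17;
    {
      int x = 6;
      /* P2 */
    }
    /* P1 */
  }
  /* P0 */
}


x declared in the same block as P1
x = 17


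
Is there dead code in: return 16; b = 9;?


statement follows a return and is unreachable
Dead: 'b = 9'


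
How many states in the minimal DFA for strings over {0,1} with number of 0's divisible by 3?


Track (count of 0) mod 3: states 0..2, accept at 0
Minimal DFA: 3 states


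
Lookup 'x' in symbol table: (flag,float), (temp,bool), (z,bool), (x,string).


Lookup 'x' → type string


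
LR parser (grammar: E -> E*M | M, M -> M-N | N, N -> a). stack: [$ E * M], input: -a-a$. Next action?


'-' can extend M; shift to build M -> M-N
Action: shift


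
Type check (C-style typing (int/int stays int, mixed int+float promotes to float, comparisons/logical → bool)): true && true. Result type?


Operand types: bool && bool
Rule: logical operators take bool operands and yield bool
Result type: bool


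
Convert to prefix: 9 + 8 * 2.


'*' binds tighter: tree is (+ 9 (* 8 2))
Prefix: + 9 * 8 2


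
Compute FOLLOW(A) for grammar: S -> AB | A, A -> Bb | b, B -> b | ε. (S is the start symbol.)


$ ∈ FOLLOW(S). For each A -> αBβ: add FIRST(β)\{ε} to FOLLOW(B); if β nullable, add FOLLOW(A).
FOLLOW(A) = {$, b}


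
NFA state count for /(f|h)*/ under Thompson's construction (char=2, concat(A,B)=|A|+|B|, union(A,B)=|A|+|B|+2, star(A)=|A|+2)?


Syntax tree has 2 char leaf(s), 1 union(s), 1 star(s)
chars contribute 2×2 = 4; each union adds +2; each star adds +2
Total: 4 + 2 + 2 = 8 states


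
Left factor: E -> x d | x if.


Common prefix: 'x'
Factored: E -> x E', E' -> d | if


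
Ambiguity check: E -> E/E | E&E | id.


'id/id&id' has two parse trees (no precedence encoded between / and &)
Ambiguous


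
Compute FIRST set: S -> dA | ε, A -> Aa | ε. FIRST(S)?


Per alternative of S: FIRST(dA) = {d}; FIRST(ε) = {ε}
FIRST(S) = {d, ε}


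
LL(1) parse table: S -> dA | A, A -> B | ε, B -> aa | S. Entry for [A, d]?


For [A, d]: 'd' ∈ FIRST(B)
Entry: A -> B


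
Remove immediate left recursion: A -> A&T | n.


Left-recursive alternatives: A&T; non-recursive: n
Introduce A': A -> nA', A' -> &TA' | ε


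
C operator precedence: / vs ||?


'/' is multiplicative (level 10); '||' is logical OR (level 1)
Higher level binds tighter
'/' has higher precedence than '||'


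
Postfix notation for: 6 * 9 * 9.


Left to right (same or higher precedence on left)
Postfix: 6 9 * 9 *


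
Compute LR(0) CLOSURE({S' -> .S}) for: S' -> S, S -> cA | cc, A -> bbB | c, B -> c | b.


Start: S' -> .S
For each item with dot before a nonterminal B, add B -> .γ for every B-production
Closure: [S' -> .S, S -> .cA, S -> .cc]


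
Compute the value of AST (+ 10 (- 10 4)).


Evaluate inner: (- 10 4) = 6
Evaluate root: (+ 10 6) = 16
Result: 16


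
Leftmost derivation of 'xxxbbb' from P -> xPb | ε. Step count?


Derivation: P => xPb => xxPbb => xxxPbbb => xxxbbb
Steps: 4


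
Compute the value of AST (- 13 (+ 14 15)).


Evaluate inner: (+ 14 15) = 29
Evaluate root: (- 13 29) = -16
Result: -16


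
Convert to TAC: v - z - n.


Break into single-operator statements:
t1 = v - z
t2 = t1 - n


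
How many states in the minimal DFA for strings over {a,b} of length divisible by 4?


Track length mod 4: states 0..3, accept at 0
Minimal DFA: 4 states


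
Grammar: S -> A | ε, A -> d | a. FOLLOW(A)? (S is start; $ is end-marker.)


$ ∈ FOLLOW(S). For each A -> αBβ: add FIRST(β)\{ε} to FOLLOW(B); if β nullable, add FOLLOW(A).
FOLLOW(A) = {$}


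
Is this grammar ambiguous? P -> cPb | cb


balanced c^n…b^n: each string has a unique parse
Unambiguous


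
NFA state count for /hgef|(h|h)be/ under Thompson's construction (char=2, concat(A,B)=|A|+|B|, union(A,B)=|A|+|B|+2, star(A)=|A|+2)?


Syntax tree has 8 char leaf(s), 2 union(s), 0 star(s)
chars contribute 8×2 = 16; each union adds +2; each star adds +2
Total: 16 + 4 + 0 = 20 states


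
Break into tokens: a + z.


Scan left to right, longest-match per lexeme
Tokens: ID(a), OP(+), ID(z)


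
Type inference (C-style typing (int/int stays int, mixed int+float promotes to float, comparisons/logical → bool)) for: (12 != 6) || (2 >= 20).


Operand types: bool || bool
Rule: logical operators take bool operands and yield bool
Result type: bool


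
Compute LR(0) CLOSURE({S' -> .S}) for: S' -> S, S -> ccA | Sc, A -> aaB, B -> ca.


Start: S' -> .S
For each item with dot before a nonterminal B, add B -> .γ for every B-production
Closure: [S' -> .S, S -> .ccA, S -> .Sc]


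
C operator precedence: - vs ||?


'-' is additive (level 9); '||' is logical OR (level 1)
Higher level binds tighter
'-' has higher precedence than '||'


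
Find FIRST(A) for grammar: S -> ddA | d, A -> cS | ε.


Per alternative of A: FIRST(cS) = {c}; FIRST(ε) = {ε}
FIRST(A) = {c, ε}


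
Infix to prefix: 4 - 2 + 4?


left-to-right (same/higher precedence on left): tree is (+ (- 4 2) 4)
Prefix: + - 4 2 4


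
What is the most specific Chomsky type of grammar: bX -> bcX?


LHS has context (more than one symbol) and |LHS| ≤ |RHS|
Classification: Type 1 (Context-Sensitive)


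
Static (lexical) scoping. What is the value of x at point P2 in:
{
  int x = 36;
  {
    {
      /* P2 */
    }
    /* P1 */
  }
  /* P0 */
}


P2's block does not declare x; resolves to the enclosing declaration at depth 0
x = 36


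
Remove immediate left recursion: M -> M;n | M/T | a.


Left-recursive alternatives: M;n, M/T; non-recursive: a
Introduce M': M -> aM', M' -> ;nM' | /TM' | ε


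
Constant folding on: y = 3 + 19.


3 + 19 = 22 at compile time
Optimized: y = 22


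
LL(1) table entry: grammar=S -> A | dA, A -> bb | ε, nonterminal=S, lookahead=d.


For [S, d]: 'd' ∈ FIRST(dA)
Entry: S -> dA


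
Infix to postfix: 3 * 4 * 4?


Left to right (same or higher precedence on left)
Postfix: 3 4 * 4 *


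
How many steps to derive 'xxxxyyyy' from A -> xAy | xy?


Derivation: A => xAy => xxAyy => xxxAyyy => xxxxyyyy
Steps: 4


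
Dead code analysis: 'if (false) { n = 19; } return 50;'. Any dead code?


condition is constant false, so the whole block is unreachable
Dead: 'if (false) { n = 19; }'


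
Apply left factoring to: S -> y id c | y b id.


Common prefix: 'y'
Factored: S -> y S', S' -> id c | b id


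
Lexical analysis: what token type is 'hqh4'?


Pattern: letter/underscore followed by alphanumerics, not a keyword
Type: IDENTIFIER


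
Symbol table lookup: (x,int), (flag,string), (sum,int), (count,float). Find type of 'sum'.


Lookup 'sum' → type int


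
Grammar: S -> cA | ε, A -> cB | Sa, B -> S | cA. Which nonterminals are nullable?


A nonterminal is nullable iff some alternative derives ε (directly, or every symbol in it is nullable)
Nullable: {B, S}


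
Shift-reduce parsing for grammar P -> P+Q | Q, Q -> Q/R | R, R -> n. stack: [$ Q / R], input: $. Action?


handle 'Q/R' on top
Action: reduce (Q -> Q/R)


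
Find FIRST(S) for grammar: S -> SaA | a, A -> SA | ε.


Per alternative of S: FIRST(SaA) = {a}; FIRST(a) = {a}
FIRST(S) = {a}


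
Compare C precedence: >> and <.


'>>' is shift (level 8); '<' is relational (level 7)
Higher level binds tighter
'>>' has higher precedence than '<'


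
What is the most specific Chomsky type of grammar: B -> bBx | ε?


Single nonterminal LHS, but b^n x^n is not regular
Classification: Type 2 (Context-Free)


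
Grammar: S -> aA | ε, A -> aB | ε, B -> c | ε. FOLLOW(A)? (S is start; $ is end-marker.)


$ ∈ FOLLOW(S). For each A -> αBβ: add FIRST(β)\{ε} to FOLLOW(B); if β nullable, add FOLLOW(A).
FOLLOW(A) = {$}


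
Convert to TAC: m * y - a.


Break into single-operator statements:
t1 = m * y
t2 = t1 - a


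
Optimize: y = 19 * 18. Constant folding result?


19 * 18 = 342 at compile time
Optimized: y = 342


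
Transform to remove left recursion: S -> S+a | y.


Left-recursive alternatives: S+a; non-recursive: y
Introduce S': S -> yS', S' -> +aS' | ε


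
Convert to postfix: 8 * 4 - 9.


Left to right (same or higher precedence on left)
Postfix: 8 4 * 9 -


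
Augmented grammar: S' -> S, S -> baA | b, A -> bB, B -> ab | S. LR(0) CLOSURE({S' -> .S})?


Start: S' -> .S
For each item with dot before a nonterminal B, add B -> .γ for every B-production
Closure: [S' -> .S, S -> .baA, S -> .b]


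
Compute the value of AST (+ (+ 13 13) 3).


Evaluate inner: (+ 13 13) = 26
Evaluate root: (+ 26 3) = 29
Result: 29


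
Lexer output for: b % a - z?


Scan left to right, longest-match per lexeme
Tokens: ID(b), OP(%), ID(a), OP(-), ID(z)


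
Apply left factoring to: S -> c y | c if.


Common prefix: 'c'
Factored: S -> c S', S' -> y | if


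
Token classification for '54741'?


Pattern: digits only
Type: INTEGER_LITERAL


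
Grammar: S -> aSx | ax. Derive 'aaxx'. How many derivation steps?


Derivation: S => aSx => aaxx
Steps: 2


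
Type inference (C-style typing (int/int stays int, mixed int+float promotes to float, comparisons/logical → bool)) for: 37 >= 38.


Operand types: int >= int
Rule: comparison yields bool
Result type: bool


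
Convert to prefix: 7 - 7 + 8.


left-to-right (same/higher precedence on left): tree is (+ (- 7 7) 8)
Prefix: + - 7 7 8


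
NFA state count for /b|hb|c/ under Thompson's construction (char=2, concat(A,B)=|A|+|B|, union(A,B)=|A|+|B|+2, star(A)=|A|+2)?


Syntax tree has 4 char leaf(s), 2 union(s), 0 star(s)
chars contribute 4×2 = 8; each union adds +2; each star adds +2
Total: 8 + 4 + 0 = 12 states


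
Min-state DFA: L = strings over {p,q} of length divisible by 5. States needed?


Track length mod 5: states 0..4, accept at 0
Minimal DFA: 5 states


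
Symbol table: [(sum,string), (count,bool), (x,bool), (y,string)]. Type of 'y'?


Lookup 'y' → type string


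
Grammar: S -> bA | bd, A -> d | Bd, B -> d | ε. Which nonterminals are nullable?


A nonterminal is nullable iff some alternative derives ε (directly, or every symbol in it is nullable)
Nullable: {B}


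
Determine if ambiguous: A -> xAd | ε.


balanced x^n…d^n: each string has a unique parse
Unambiguous


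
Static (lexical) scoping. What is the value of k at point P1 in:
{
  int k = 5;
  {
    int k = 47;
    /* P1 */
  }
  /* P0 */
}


k declared in the same block as P1
k = 47


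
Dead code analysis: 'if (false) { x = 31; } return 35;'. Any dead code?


condition is constant false, so the whole block is unreachable
Dead: 'if (false) { x = 31; }'


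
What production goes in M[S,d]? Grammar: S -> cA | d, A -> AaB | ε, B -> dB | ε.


For [S, d]: 'd' ∈ FIRST(d)
Entry: S -> d


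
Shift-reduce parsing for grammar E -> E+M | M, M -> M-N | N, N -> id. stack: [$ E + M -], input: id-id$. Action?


no handle; shift 'id'
Action: shift


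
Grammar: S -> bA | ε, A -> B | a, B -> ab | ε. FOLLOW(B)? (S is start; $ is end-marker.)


$ ∈ FOLLOW(S). For each A -> αBβ: add FIRST(β)\{ε} to FOLLOW(B); if β nullable, add FOLLOW(A).
FOLLOW(B) = {$}


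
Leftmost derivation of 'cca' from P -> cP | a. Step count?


Derivation: P => cP => ccP => cca
Steps: 3


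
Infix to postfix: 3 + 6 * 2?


* has higher precedence, evaluate 6*2 first
Postfix: 3 6 2 * +


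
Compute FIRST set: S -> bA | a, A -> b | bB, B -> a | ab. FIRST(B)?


Per alternative of B: FIRST(a) = {a}; FIRST(ab) = {a}
FIRST(B) = {a}


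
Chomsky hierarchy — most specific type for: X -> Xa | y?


Left-linear: every RHS is a terminal or one nonterminal followed by a terminal
Classification: Type 3 (Regular)


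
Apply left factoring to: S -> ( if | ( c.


Common prefix: '('
Factored: S -> ( S', S' -> if | c


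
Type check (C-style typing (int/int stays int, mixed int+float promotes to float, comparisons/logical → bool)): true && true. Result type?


Operand types: bool && bool
Rule: logical operators take bool operands and yield bool
Result type: bool


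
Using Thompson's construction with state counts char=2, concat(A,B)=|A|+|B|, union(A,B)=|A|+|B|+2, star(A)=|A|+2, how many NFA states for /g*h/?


Syntax tree has 2 char leaf(s), 0 union(s), 1 star(s)
chars contribute 2×2 = 4; each union adds +2; each star adds +2
Total: 4 + 0 + 2 = 6 states


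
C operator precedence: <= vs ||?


'<=' is relational (level 7); '||' is logical OR (level 1)
Higher level binds tighter
'<=' has higher precedence than '||'


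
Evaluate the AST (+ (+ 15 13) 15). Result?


Evaluate inner: (+ 15 13) = 28
Evaluate root: (+ 28 15) = 43
Result: 43


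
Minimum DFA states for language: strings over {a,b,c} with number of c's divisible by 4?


Track (count of c) mod 4: states 0..3, accept at 0
Minimal DFA: 4 states


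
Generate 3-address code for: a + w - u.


Break into single-operator statements:
t1 = a + w
t2 = t1 - u


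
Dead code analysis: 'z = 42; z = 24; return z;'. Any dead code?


first assignment to z is overwritten before any read
Dead: 'z = 42'


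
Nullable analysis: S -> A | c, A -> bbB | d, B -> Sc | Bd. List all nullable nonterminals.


A nonterminal is nullable iff some alternative derives ε (directly, or every symbol in it is nullable)
Nullable: {}


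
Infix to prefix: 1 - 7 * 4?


'*' binds tighter: tree is (- 1 (* 7 4))
Prefix: - 1 * 7 4


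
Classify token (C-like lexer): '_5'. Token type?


Pattern: letter/underscore followed by alphanumerics, not a keyword
Type: IDENTIFIER


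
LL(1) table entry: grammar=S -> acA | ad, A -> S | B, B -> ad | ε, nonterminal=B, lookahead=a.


For [B, a]: 'a' ∈ FIRST(ad)
Entry: B -> ad
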